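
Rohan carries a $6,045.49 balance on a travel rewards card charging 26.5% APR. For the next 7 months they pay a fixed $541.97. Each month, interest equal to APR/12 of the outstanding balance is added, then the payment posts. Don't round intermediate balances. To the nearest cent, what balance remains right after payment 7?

$2,989.68

Monthly rate r = 26.5%/12 = 2.20833% = 0.0220833.
Each month: B ← B·(1+r) − $541.97.
Month 1: interest $133.50; balance after payment $5,637.02.
Month 2: interest $124.48; balance after payment $5,219.54.
Month 3: interest $115.26; balance after payment $4,792.83.
Month 4: interest $105.84; balance after payment $4,356.71.
Month 5: interest $96.21; balance after payment $3,910.95.
Month 6: interest $86.37; balance after payment $3,455.34.
Month 7: interest $76.31; balance after payment $2,989.68.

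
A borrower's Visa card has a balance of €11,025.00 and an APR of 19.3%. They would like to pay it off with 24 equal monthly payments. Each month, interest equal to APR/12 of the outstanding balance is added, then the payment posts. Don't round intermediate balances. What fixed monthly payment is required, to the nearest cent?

€557.36

Monthly rate r = 19.3%/12 = 1.60833% = 0.0160833.
Level-payment amortization: P = B₀·r / (1 − (1+r)^(−n)) = 11025.00·0.0160833 / (1 − 1.01608^(−24)).
Denominator 1 − (1+r)^(−24) = 0.318138556.
P = 177.319 / 0.318138556 ≈ 557.36.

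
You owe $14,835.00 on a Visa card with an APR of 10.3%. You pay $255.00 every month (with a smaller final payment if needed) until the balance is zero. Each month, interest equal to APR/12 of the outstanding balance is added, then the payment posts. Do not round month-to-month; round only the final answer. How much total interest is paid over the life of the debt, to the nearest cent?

Monthly rate r = 10.3%/12 = 0.858333% = 0.00858333.
Payoff takes n = ⌈−ln(1 − rB₀/P)/ln(1+r)⌉ = ⌈80.949⌉ = 81 payments; the last is $241.95.
Total paid = 80·$255.00 + $241.95 = $20,641.95.
Total interest = total paid − principal = $20,641.95 − $14,835.00 = $5,806.95.

$5,806.95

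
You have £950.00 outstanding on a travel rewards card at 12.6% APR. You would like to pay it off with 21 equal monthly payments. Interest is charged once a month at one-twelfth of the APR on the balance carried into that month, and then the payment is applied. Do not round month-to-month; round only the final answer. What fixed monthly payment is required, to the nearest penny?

Monthly rate r = 12.6%/12 = 1.05% = 0.0105.
Level-payment amortization: P = B₀·r / (1 − (1+r)^(−n)) = 950.00·0.0105 / (1 − 1.0105^(−21)).
Denominator 1 − (1+r)^(−21) = 0.196959729.
P = 9.975 / 0.196959729 ≈ 50.64.

£50.64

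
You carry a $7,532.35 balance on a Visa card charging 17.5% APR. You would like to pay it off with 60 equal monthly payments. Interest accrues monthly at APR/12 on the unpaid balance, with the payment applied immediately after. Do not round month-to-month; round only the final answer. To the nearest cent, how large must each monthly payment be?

Monthly rate r = 17.5%/12 = 1.45833% = 0.0145833.
Level-payment amortization: P = B₀·r / (1 − (1+r)^(−n)) = 7532.35·0.0145833 / (1 − 1.01458^(−60)).
Denominator 1 − (1+r)^(−60) = 0.580495552.
P = 109.847 / 0.580495552 ≈ 189.23.

$189.23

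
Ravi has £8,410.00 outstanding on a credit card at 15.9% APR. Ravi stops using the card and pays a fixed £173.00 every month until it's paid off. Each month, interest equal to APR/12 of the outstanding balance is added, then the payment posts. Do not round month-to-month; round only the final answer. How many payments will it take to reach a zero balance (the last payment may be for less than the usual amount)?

Monthly rate r = 15.9%/12 = 1.325% = 0.01325.
Recurrence: B ← B·(1+r) − £173.00.
Month 1: interest £111.43; balance after payment £8,348.43.
Month 2: interest £110.62; balance after payment £8,286.05.
Closed form: n = −ln(1 − rB₀/P)/ln(1+r) = −ln(0.35588)/ln(1.01325) ≈ 78.490, so the balance reaches zero during payment 79.

79 payments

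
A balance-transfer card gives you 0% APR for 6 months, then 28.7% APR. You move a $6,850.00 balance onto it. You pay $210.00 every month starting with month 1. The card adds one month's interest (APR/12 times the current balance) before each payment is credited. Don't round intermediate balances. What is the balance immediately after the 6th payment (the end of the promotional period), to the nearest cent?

Promo months 1–6 at r₀ = 0%/12 = 0; months 7+ at r₁ = 28.7%/12 = 0.0239167.
After month 6 (no interest yet): B = $6,850.00 − 6·$210.00 = $5,590.00.

$5,590.00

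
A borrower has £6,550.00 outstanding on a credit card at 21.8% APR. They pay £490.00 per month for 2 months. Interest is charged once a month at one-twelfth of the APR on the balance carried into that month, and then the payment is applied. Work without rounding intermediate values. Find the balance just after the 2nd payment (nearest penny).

Monthly rate r = 21.8%/12 = 1.81667% = 0.0181667.
Each month: B ← B·(1+r) − £490.00.
Month 1: interest £118.99; balance after payment £6,178.99.
Month 2: interest £112.25; balance after payment £5,801.24.

£5,801.24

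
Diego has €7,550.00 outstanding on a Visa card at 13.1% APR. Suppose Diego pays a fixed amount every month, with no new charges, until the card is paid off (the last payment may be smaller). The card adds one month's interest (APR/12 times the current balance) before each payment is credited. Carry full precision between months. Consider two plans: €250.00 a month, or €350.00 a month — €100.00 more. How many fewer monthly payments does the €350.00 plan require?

12 fewer payments

Monthly rate r = 13.1%/12 = 1.09167% = 0.0109167.
At €250.00/mo: n = ⌈−ln(1 − rB₀/P)/ln(1+r)⌉ = 37 payments (last €210.51); total interest = total paid − €7,550.00 = €1,660.51.
At €350.00/mo: 25 payments (last €256.24); total interest €1,106.24.
Payments saved = 37 − 25 = 12.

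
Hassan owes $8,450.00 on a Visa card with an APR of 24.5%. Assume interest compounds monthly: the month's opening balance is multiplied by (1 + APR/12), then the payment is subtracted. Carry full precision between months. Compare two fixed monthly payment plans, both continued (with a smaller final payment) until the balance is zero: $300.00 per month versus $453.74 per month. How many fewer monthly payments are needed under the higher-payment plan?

Monthly rate r = 24.5%/12 = 2.04167% = 0.0204167.
At $300.00/mo: n = ⌈−ln(1 − rB₀/P)/ln(1+r)⌉ = 43 payments (last $104.08); total interest = total paid − $8,450.00 = $4,254.08.
At $453.74/mo: 24 payments (last $304.90); total interest $2,290.92.
Payments saved = 43 − 24 = 19.

19 fewer payments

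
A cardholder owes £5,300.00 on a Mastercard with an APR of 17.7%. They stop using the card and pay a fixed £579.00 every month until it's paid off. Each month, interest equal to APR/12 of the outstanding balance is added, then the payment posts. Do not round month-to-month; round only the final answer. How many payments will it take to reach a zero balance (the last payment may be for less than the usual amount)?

Monthly rate r = 17.7%/12 = 1.475% = 0.01475.
Recurrence: B ← B·(1+r) − £579.00.
Month 1: interest £78.17; balance after payment £4,799.18.
Month 2: interest £70.79; balance after payment £4,290.96.
Closed form: n = −ln(1 − rB₀/P)/ln(1+r) = −ln(0.86498)/ln(1.01475) ≈ 9.906, so the balance reaches zero during payment 10.

10 payments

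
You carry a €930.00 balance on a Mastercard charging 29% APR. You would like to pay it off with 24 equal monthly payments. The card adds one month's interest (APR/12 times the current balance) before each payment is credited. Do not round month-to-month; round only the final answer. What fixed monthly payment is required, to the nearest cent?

Monthly rate r = 29%/12 = 2.41667% = 0.0241667.
Level-payment amortization: P = B₀·r / (1 − (1+r)^(−n)) = 930.00·0.0241667 / (1 − 1.02417^(−24)).
Denominator 1 − (1+r)^(−24) = 0.436226425.
P = 22.475 / 0.436226425 ≈ 51.52.

€51.52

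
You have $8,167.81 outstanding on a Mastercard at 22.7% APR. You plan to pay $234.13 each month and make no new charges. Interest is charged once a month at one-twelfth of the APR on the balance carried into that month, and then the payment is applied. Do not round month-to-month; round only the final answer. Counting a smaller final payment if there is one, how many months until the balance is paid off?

Monthly rate r = 22.7%/12 = 1.89167% = 0.0189167.
Recurrence: B ← B·(1+r) − $234.13.
Month 1: interest $154.51; balance after payment $8,088.19.
Month 2: interest $153.00; balance after payment $8,007.06.
Closed form: n = −ln(1 − rB₀/P)/ln(1+r) = −ln(0.34008)/ln(1.01892) ≈ 57.555, so the balance reaches zero during payment 58.

58 months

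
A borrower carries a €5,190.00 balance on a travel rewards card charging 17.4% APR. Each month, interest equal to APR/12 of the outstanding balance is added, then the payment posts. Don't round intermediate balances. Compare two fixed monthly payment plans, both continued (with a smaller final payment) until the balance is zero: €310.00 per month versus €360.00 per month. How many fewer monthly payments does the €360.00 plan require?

Monthly rate r = 17.4%/12 = 1.45% = 0.0145.
At €310.00/mo: n = ⌈−ln(1 − rB₀/P)/ln(1+r)⌉ = 20 payments (last €98.48); total interest = total paid − €5,190.00 = €798.48.
At €360.00/mo: 17 payments (last €104.96); total interest €674.96.
Payments saved = 20 − 17 = 3.

3 fewer payments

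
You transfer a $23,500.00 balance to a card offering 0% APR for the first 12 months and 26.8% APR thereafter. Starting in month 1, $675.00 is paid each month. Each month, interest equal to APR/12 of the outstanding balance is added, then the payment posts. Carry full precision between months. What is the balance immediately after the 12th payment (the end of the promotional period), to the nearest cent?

$15,400.00

Promo months 1–12 at r₀ = 0%/12 = 0; months 13+ at r₁ = 26.8%/12 = 0.0223333.
After month 12 (no interest yet): B = $23,500.00 − 12·$675.00 = $15,400.00.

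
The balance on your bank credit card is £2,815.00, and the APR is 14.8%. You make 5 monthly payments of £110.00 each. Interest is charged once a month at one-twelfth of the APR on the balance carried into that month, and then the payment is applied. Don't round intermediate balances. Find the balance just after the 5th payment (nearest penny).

£2,429.19

Monthly rate r = 14.8%/12 = 1.23333% = 0.0123333.
Each month: B ← B·(1+r) − £110.00.
Month 1: interest £34.72; balance after payment £2,739.72.
Month 2: interest £33.79; balance after payment £2,663.51.
Month 3: interest £32.85; balance after payment £2,586.36.
Month 4: interest £31.90; balance after payment £2,508.26.
Month 5: interest £30.94; balance after payment £2,429.19.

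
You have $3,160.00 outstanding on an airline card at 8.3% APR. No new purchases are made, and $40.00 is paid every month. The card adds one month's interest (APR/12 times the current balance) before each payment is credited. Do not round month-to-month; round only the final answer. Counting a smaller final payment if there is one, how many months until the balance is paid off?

Monthly rate r = 8.3%/12 = 0.691667% = 0.00691667.
Recurrence: B ← B·(1+r) − $40.00.
Month 1: interest $21.86; balance after payment $3,141.86.
Month 2: interest $21.73; balance after payment $3,123.59.
Closed form: n = −ln(1 − rB₀/P)/ln(1+r) = −ln(0.45358)/ln(1.00692) ≈ 114.695, so the balance reaches zero during payment 115.

115 months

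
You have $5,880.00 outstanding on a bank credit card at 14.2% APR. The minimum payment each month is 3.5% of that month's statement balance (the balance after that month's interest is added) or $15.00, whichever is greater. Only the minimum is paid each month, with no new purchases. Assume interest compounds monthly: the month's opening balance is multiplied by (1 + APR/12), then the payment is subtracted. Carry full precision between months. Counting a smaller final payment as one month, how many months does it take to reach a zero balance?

145 months

Monthly rate r = 14.2%/12 = 1.18333% = 0.0118333.
While 3.5% of the post-interest balance exceeds $15.00, each month B ← (B·(1+r))·(1 − 0.035), i.e. B shrinks by the factor (1+r)·0.965 = 0.97642.
This holds for months 1–111. Entering month 112 the balance is $415.92; 3.5% of the post-interest balance is now below $15.00, so the flat $15.00 minimum applies from here.
From month 112 a fixed $15.00 at rate r clears $415.92 in 34 more payments. Total: 111 + 34 = 145 months.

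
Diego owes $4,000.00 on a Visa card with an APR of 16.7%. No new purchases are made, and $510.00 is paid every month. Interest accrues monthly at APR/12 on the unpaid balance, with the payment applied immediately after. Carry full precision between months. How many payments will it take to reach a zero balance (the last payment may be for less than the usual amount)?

9 months

Monthly rate r = 16.7%/12 = 1.39167% = 0.0139167.
Recurrence: B ← B·(1+r) − $510.00.
Month 1: interest $55.67; balance after payment $3,545.67.
Month 2: interest $49.34; balance after payment $3,085.01.
Closed form: n = −ln(1 − rB₀/P)/ln(1+r) = −ln(0.89085)/ln(1.01392) ≈ 8.363, so the balance reaches zero during payment 9.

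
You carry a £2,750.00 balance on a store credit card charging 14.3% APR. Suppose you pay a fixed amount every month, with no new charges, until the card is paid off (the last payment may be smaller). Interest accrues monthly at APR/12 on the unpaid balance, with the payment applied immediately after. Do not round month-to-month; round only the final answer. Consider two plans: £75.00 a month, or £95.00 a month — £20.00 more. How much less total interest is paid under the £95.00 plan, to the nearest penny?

£243.81

Monthly rate r = 14.3%/12 = 1.19167% = 0.0119167.
At £75.00/mo: n = ⌈−ln(1 − rB₀/P)/ln(1+r)⌉ = 49 payments (last £36.57); total interest = total paid − £2,750.00 = £886.57.
At £95.00/mo: 36 payments (last £67.76); total interest £642.76.
Interest saved = £886.57 − £642.76 = £243.81.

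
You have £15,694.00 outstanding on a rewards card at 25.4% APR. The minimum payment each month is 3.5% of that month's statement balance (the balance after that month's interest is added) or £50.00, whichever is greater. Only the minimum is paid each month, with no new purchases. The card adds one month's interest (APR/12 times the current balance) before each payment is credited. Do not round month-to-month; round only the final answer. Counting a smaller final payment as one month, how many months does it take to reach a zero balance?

Monthly rate r = 25.4%/12 = 2.11667% = 0.0211667.
While 3.5% of the post-interest balance exceeds £50.00, each month B ← (B·(1+r))·(1 − 0.035), i.e. B shrinks by the factor (1+r)·0.965 = 0.98543.
This holds for months 1–165. Entering month 166 the balance is £1,392.14; 3.5% of the post-interest balance is now below £50.00, so the flat £50.00 minimum applies from here.
From month 166 a fixed £50.00 at rate r clears £1,392.14 in 43 more payments. Total: 165 + 43 = 208 months.

208 months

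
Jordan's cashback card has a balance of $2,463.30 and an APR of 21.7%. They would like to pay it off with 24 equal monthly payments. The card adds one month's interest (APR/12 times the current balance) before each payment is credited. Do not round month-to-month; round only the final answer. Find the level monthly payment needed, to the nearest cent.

$127.43

Monthly rate r = 21.7%/12 = 1.80833% = 0.0180833.
Level-payment amortization: P = B₀·r / (1 − (1+r)^(−n)) = 2463.30·0.0180833 / (1 − 1.01808^(−24)).
Denominator 1 − (1+r)^(−24) = 0.349570647.
P = 44.5447 / 0.349570647 ≈ 127.43.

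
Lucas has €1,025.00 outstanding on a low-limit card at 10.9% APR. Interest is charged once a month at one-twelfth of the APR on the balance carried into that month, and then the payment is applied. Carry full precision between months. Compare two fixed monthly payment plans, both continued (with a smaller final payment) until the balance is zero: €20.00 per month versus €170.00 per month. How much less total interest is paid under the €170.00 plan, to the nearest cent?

Monthly rate r = 10.9%/12 = 0.908333% = 0.00908333.
At €20.00/mo: n = ⌈−ln(1 − rB₀/P)/ln(1+r)⌉ = 70 payments (last €5.64); total interest = total paid − €1,025.00 = €360.64.
At €170.00/mo: 7 payments (last €39.05); total interest €34.05.
Interest saved = €360.64 − €34.05 = €326.59.

€326.59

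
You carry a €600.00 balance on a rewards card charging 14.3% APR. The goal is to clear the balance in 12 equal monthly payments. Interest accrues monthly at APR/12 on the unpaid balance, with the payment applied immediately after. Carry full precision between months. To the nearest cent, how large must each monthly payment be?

€53.96

Monthly rate r = 14.3%/12 = 1.19167% = 0.0119167.
Level-payment amortization: P = B₀·r / (1 − (1+r)^(−n)) = 600.00·0.0119167 / (1 − 1.01192^(−12)).
Denominator 1 − (1+r)^(−12) = 0.132512926.
P = 7.15 / 0.132512926 ≈ 53.96.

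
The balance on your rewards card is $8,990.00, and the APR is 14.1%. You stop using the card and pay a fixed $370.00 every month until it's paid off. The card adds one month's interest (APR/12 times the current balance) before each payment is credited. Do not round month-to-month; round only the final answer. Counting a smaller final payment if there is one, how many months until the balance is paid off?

Monthly rate r = 14.1%/12 = 1.175% = 0.01175.
Recurrence: B ← B·(1+r) − $370.00.
Month 1: interest $105.63; balance after payment $8,725.63.
Month 2: interest $102.53; balance after payment $8,458.16.
Closed form: n = −ln(1 − rB₀/P)/ln(1+r) = −ln(0.71451)/ln(1.01175) ≈ 28.777, so the balance reaches zero during payment 29.

29 payments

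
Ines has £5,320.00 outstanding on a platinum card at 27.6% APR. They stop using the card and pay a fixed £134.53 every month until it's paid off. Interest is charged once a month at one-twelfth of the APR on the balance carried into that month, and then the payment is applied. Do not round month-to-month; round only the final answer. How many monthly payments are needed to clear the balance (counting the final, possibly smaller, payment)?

106 payments

Monthly rate r = 27.6%/12 = 2.3% = 0.023.
Recurrence: B ← B·(1+r) − £134.53.
Month 1: interest £122.36; balance after payment £5,307.83.
Month 2: interest £122.08; balance after payment £5,295.38.
Closed form: n = −ln(1 − rB₀/P)/ln(1+r) = −ln(0.090463)/ln(1.023) ≈ 105.667, so the balance reaches zero during payment 106.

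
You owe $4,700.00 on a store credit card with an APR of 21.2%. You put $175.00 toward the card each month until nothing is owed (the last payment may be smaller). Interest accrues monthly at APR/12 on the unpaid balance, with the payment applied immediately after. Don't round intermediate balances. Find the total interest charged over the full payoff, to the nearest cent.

$1,729.33

Monthly rate r = 21.2%/12 = 1.76667% = 0.0176667.
Payoff takes n = ⌈−ln(1 − rB₀/P)/ln(1+r)⌉ = ⌈36.737⌉ = 37 payments; the last is $129.33.
Total paid = 36·$175.00 + $129.33 = $6,429.33.
Total interest = total paid − principal = $6,429.33 − $4,700.00 = $1,729.33.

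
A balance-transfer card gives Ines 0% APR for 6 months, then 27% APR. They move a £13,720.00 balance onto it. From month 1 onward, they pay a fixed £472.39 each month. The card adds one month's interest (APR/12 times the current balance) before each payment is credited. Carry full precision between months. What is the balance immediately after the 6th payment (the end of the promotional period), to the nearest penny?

Promo months 1–6 at r₀ = 0%/12 = 0; months 7+ at r₁ = 27%/12 = 0.0225.
After month 6 (no interest yet): B = £13,720.00 − 6·£472.39 = £10,885.66.

£10,885.66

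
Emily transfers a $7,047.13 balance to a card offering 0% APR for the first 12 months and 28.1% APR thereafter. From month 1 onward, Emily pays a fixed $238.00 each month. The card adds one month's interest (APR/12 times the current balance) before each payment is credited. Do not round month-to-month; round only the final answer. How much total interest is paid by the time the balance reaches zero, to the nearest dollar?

Promo months 1–12 at r₀ = 0%/12 = 0; months 13+ at r₁ = 28.1%/12 = 0.0234167.
After month 12 (no interest yet): B = $7,047.13 − 12·$238.00 = $4,191.13.
Then at r₁ with $238.00/mo: n₂ = −ln(1 − r₁·B/P)/ln(1+r₁) ≈ 22.97 → 23 more payments.
Total paid = 34·$238.00 + $230.59 = $8,322.59; interest = $8,322.59 − $7,047.13 = $1,275.46.

$1,275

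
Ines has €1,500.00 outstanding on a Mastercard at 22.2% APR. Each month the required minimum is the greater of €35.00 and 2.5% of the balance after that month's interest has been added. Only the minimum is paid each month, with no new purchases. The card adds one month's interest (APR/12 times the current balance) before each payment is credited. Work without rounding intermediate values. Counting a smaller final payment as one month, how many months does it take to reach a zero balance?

Monthly rate r = 22.2%/12 = 1.85% = 0.0185.
While 2.5% of the post-interest balance exceeds €35.00, each month B ← (B·(1+r))·(1 − 0.025), i.e. B shrinks by the factor (1+r)·0.975 = 0.99304.
This holds for months 1–13. Entering month 14 the balance is €1,369.76; 2.5% of the post-interest balance is now below €35.00, so the flat €35.00 minimum applies from here.
From month 14 a fixed €35.00 at rate r clears €1,369.76 in 71 more payments. Total: 13 + 71 = 84 months.

84 months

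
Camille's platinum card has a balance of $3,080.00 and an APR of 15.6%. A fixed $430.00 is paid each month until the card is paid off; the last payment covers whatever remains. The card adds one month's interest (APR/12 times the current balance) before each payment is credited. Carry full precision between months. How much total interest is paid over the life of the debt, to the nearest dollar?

Monthly rate r = 15.6%/12 = 1.3% = 0.013.
Payoff takes n = ⌈−ln(1 − rB₀/P)/ln(1+r)⌉ = ⌈7.567⌉ = 8 payments; the last is $244.62.
Total paid = 7·$430.00 + $244.62 = $3,254.62.
Total interest = total paid − principal = $3,254.62 − $3,080.00 = $174.62.

$175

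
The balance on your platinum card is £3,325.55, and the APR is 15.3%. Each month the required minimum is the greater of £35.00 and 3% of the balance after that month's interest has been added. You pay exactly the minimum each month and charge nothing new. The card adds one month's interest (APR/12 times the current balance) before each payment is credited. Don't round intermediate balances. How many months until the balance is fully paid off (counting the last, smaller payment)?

103 months

Monthly rate r = 15.3%/12 = 1.275% = 0.01275.
While 3% of the post-interest balance exceeds £35.00, each month B ← (B·(1+r))·(1 − 0.03), i.e. B shrinks by the factor (1+r)·0.97 = 0.98237.
This holds for months 1–60. Entering month 61 the balance is £1,143.68; 3% of the post-interest balance is now below £35.00, so the flat £35.00 minimum applies from here.
From month 61 a fixed £35.00 at rate r clears £1,143.68 in 43 more payments. Total: 60 + 43 = 103 months.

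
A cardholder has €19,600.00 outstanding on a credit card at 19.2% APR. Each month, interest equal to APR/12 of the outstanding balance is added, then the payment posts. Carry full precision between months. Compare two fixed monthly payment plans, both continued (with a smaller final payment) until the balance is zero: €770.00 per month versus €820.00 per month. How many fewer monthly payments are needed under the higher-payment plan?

Monthly rate r = 19.2%/12 = 1.6% = 0.016.
At €770.00/mo: n = ⌈−ln(1 − rB₀/P)/ln(1+r)⌉ = 33 payments (last €731.50); total interest = total paid − €19,600.00 = €5,771.50.
At €820.00/mo: 31 payments (last €299.94); total interest €5,299.94.
Payments saved = 33 − 31 = 2.

2 fewer payments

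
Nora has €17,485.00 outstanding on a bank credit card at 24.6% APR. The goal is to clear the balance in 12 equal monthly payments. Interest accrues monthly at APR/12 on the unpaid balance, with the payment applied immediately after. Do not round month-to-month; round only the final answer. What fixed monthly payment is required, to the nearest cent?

Monthly rate r = 24.6%/12 = 2.05% = 0.0205.
Level-payment amortization: P = B₀·r / (1 − (1+r)^(−n)) = 17485.00·0.0205 / (1 − 1.0205^(−12)).
Denominator 1 − (1+r)^(−12) = 0.216130275.
P = 358.442 / 0.216130275 ≈ 1658.46.

€1,658.46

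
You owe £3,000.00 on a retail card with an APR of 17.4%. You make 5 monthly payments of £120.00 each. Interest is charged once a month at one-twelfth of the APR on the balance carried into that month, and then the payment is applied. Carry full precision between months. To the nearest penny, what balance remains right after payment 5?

£2,606.25

Monthly rate r = 17.4%/12 = 1.45% = 0.0145.
Each month: B ← B·(1+r) − £120.00.
Month 1: interest £43.50; balance after payment £2,923.50.
Month 2: interest £42.39; balance after payment £2,845.89.
Month 3: interest £41.27; balance after payment £2,767.16.
Month 4: interest £40.12; balance after payment £2,687.28.
Month 5: interest £38.97; balance after payment £2,606.25.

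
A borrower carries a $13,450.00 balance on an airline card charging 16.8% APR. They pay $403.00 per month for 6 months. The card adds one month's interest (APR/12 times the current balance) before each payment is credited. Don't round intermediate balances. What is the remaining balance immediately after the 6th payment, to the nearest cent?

$12,115.86

Monthly rate r = 16.8%/12 = 1.4% = 0.014.
Each month: B ← B·(1+r) − $403.00.
Month 1: interest $188.30; balance after payment $13,235.30.
Month 2: interest $185.29; balance after payment $13,017.59.
Month 3: interest $182.25; balance after payment $12,796.84.
Month 4: interest $179.16; balance after payment $12,573.00.
Month 5: interest $176.02; balance after payment $12,346.02.
Month 6: interest $172.84; balance after payment $12,115.86.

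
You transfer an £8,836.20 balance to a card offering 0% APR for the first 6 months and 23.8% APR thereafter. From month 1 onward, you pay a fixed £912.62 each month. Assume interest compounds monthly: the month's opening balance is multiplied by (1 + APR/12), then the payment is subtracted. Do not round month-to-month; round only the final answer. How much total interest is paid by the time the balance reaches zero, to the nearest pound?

£165

Promo months 1–6 at r₀ = 0%/12 = 0; months 7+ at r₁ = 23.8%/12 = 0.0198333.
After month 6 (no interest yet): B = £8,836.20 − 6·£912.62 = £3,360.48.
Then at r₁ with £912.62/mo: n₂ = −ln(1 − r₁·B/P)/ln(1+r₁) ≈ 3.86 → 4 more payments.
Total paid = 9·£912.62 + £787.21 = £9,000.79; interest = £9,000.79 − £8,836.20 = £164.59.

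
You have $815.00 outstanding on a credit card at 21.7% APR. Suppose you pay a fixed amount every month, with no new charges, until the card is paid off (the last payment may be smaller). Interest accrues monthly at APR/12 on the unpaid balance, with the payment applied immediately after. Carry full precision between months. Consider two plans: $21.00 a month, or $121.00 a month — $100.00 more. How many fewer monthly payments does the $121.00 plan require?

60 fewer payments

Monthly rate r = 21.7%/12 = 1.80833% = 0.0180833.
At $21.00/mo: n = ⌈−ln(1 − rB₀/P)/ln(1+r)⌉ = 68 payments (last $10.89); total interest = total paid − $815.00 = $602.89.
At $121.00/mo: 8 payments (last $30.11); total interest $62.11.
Payments saved = 68 − 8 = 60.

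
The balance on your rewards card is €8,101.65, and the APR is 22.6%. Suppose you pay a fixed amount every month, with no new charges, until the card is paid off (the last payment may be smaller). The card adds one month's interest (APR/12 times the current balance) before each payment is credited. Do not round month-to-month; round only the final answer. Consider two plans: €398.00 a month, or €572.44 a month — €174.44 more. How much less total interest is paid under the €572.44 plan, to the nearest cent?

€801.73

Monthly rate r = 22.6%/12 = 1.88333% = 0.0188333.
At €398.00/mo: n = ⌈−ln(1 − rB₀/P)/ln(1+r)⌉ = 26 payments (last €363.58); total interest = total paid − €8,101.65 = €2,211.93.
At €572.44/mo: 17 payments (last €352.81); total interest €1,410.20.
Interest saved = €2,211.93 − €1,410.20 = €801.73.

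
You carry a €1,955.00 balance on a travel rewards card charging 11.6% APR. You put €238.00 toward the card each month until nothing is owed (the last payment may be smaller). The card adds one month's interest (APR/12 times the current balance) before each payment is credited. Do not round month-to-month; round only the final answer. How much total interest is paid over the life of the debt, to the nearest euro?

€92

Monthly rate r = 11.6%/12 = 0.966667% = 0.00966667.
Payoff takes n = ⌈−ln(1 − rB₀/P)/ln(1+r)⌉ = ⌈8.600⌉ = 9 payments; the last is €143.09.
Total paid = 8·€238.00 + €143.09 = €2,047.09.
Total interest = total paid − principal = €2,047.09 − €1,955.00 = €92.09.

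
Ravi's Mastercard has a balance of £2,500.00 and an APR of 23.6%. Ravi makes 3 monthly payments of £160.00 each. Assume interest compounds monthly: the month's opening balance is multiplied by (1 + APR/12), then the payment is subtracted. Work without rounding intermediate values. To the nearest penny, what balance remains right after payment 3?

Monthly rate r = 23.6%/12 = 1.96667% = 0.0196667.
Each month: B ← B·(1+r) − £160.00.
Month 1: interest £49.17; balance after payment £2,389.17.
Month 2: interest £46.99; balance after payment £2,276.15.
Month 3: interest £44.76; balance after payment £2,160.92.

£2,160.92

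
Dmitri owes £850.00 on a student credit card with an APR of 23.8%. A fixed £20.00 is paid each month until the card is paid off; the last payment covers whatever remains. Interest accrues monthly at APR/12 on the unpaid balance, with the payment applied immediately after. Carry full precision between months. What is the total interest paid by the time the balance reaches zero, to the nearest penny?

Monthly rate r = 23.8%/12 = 1.98333% = 0.0198333.
Payoff takes n = ⌈−ln(1 − rB₀/P)/ln(1+r)⌉ = ⌈94.249⌉ = 95 payments; the last is £5.02.
Total paid = 94·£20.00 + £5.02 = £1,885.02.
Total interest = total paid − principal = £1,885.02 − £850.00 = £1,035.02.

£1,035.02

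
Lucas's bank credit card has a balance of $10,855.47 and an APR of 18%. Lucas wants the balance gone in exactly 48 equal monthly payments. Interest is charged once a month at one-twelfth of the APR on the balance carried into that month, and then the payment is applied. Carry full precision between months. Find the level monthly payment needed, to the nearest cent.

Monthly rate r = 18%/12 = 1.5% = 0.015.
Level-payment amortization: P = B₀·r / (1 − (1+r)^(−n)) = 10855.47·0.015 / (1 − 1.015^(−48)).
Denominator 1 − (1+r)^(−48) = 0.510638305.
P = 162.832 / 0.510638305 ≈ 318.88.

$318.88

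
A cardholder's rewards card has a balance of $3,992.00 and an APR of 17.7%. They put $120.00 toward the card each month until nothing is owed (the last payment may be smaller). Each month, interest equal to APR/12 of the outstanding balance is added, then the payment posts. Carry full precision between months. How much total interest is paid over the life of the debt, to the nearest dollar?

$1,537

Monthly rate r = 17.7%/12 = 1.475% = 0.01475.
Payoff takes n = ⌈−ln(1 − rB₀/P)/ln(1+r)⌉ = ⌈46.078⌉ = 47 payments; the last is $9.41.
Total paid = 46·$120.00 + $9.41 = $5,529.41.
Total interest = total paid − principal = $5,529.41 − $3,992.00 = $1,537.41.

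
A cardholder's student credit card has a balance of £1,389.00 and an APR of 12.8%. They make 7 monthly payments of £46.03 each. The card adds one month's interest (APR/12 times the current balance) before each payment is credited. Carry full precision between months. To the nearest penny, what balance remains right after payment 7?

Monthly rate r = 12.8%/12 = 1.06667% = 0.0106667.
Each month: B ← B·(1+r) − £46.03.
Month 1: interest £14.82; balance after payment £1,357.79.
Month 2: interest £14.48; balance after payment £1,326.24.
Month 3: interest £14.15; balance after payment £1,294.36.
Month 4: interest £13.81; balance after payment £1,262.13.
Month 5: interest £13.46; balance after payment £1,229.56.
Month 6: interest £13.12; balance after payment £1,196.65.
Month 7: interest £12.76; balance after payment £1,163.38.

£1,163.38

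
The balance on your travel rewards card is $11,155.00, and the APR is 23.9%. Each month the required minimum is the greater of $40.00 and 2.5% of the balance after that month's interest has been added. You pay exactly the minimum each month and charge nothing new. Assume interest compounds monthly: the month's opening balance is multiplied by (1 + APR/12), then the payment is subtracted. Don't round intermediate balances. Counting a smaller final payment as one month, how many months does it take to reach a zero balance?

428 months

Monthly rate r = 23.9%/12 = 1.99167% = 0.0199167.
While 2.5% of the post-interest balance exceeds $40.00, each month B ← (B·(1+r))·(1 − 0.025), i.e. B shrinks by the factor (1+r)·0.975 = 0.99442.
This holds for months 1–351. Entering month 352 the balance is $1,564.21; 2.5% of the post-interest balance is now below $40.00, so the flat $40.00 minimum applies from here.
From month 352 a fixed $40.00 at rate r clears $1,564.21 in 77 more payments. Total: 351 + 77 = 428 months.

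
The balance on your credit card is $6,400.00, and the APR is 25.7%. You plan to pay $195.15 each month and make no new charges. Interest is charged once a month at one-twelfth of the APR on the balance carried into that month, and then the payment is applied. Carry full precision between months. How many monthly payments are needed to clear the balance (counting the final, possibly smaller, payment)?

Monthly rate r = 25.7%/12 = 2.14167% = 0.0214167.
Recurrence: B ← B·(1+r) − $195.15.
Month 1: interest $137.07; balance after payment $6,341.92.
Month 2: interest $135.82; balance after payment $6,282.59.
Closed form: n = −ln(1 − rB₀/P)/ln(1+r) = −ln(0.29763)/ln(1.02142) ≈ 57.190, so the balance reaches zero during payment 58.

58 payments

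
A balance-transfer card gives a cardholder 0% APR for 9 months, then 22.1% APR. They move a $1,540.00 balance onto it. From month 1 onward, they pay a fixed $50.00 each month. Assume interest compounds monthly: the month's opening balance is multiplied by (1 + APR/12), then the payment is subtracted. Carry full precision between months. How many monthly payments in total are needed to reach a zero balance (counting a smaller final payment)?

38 payments

Promo months 1–9 at r₀ = 0%/12 = 0; months 10+ at r₁ = 22.1%/12 = 0.0184167.
After month 9 (no interest yet): B = $1,540.00 − 9·$50.00 = $1,090.00.
Then at r₁ with $50.00/mo: n₂ = −ln(1 − r₁·B/P)/ln(1+r₁) ≈ 28.13 → 29 more payments.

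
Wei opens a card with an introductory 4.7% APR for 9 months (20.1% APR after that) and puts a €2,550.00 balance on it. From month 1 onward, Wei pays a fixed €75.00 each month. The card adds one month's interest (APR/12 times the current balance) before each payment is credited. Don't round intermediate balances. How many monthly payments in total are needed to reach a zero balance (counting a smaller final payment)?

Promo months 1–9 at r₀ = 4.7%/12 = 0.00391667; months 10+ at r₁ = 20.1%/12 = 0.01675.
After month 9: iterate B ← B·(1+r₀) − €75.00 for 9 months → €1,955.64.
Then at r₁ with €75.00/mo: n₂ = −ln(1 − r₁·B/P)/ln(1+r₁) ≈ 34.56 → 35 more payments.

44 payments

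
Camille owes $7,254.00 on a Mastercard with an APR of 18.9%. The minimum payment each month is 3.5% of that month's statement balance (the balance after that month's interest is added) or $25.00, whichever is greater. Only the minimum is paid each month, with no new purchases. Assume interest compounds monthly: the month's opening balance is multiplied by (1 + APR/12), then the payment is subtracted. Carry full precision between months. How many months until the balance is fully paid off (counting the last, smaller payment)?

Monthly rate r = 18.9%/12 = 1.575% = 0.01575.
While 3.5% of the post-interest balance exceeds $25.00, each month B ← (B·(1+r))·(1 − 0.035), i.e. B shrinks by the factor (1+r)·0.965 = 0.9802.
This holds for months 1–117. Entering month 118 the balance is $698.77; 3.5% of the post-interest balance is now below $25.00, so the flat $25.00 minimum applies from here.
From month 118 a fixed $25.00 at rate r clears $698.77 in 38 more payments. Total: 117 + 38 = 155 months.

155 months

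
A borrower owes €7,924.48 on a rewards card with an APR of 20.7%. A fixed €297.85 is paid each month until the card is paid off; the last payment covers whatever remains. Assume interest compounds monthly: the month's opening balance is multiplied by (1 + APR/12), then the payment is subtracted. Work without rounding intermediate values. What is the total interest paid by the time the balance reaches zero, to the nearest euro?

€2,773

Monthly rate r = 20.7%/12 = 1.725% = 0.01725.
Payoff takes n = ⌈−ln(1 − rB₀/P)/ln(1+r)⌉ = ⌈35.914⌉ = 36 payments; the last is €272.50.
Total paid = 35·€297.85 + €272.50 = €10,697.25.
Total interest = total paid − principal = €10,697.25 − €7,924.48 = €2,772.77.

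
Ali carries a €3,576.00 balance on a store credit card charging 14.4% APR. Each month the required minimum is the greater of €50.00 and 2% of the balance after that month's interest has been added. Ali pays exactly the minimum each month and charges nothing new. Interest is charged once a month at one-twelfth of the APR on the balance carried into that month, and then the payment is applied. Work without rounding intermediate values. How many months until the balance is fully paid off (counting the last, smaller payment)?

Monthly rate r = 14.4%/12 = 1.2% = 0.012.
While 2% of the post-interest balance exceeds €50.00, each month B ← (B·(1+r))·(1 − 0.02), i.e. B shrinks by the factor (1+r)·0.98 = 0.99176.
This holds for months 1–45. Entering month 46 the balance is €2,464.30; 2% of the post-interest balance is now below €50.00, so the flat €50.00 minimum applies from here.
From month 46 a fixed €50.00 at rate r clears €2,464.30 in 76 more payments. Total: 45 + 76 = 121 months.

121 months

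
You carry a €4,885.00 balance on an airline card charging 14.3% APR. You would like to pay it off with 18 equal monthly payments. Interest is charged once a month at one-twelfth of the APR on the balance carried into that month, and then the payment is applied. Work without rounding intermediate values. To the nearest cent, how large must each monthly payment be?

€303.14

Monthly rate r = 14.3%/12 = 1.19167% = 0.0119167.
Level-payment amortization: P = B₀·r / (1 − (1+r)^(−n)) = 4885.00·0.0119167 / (1 − 1.01192^(−18)).
Denominator 1 − (1+r)^(−18) = 0.192031334.
P = 58.2129 / 0.192031334 ≈ 303.14.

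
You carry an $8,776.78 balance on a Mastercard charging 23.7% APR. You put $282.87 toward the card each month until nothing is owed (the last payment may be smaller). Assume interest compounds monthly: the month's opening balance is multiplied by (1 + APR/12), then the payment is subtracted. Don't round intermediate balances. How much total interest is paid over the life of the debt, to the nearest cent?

Monthly rate r = 23.7%/12 = 1.975% = 0.01975.
Payoff takes n = ⌈−ln(1 − rB₀/P)/ln(1+r)⌉ = ⌈48.513⌉ = 49 payments; the last is $145.93.
Total paid = 48·$282.87 + $145.93 = $13,723.69.
Total interest = total paid − principal = $13,723.69 − $8,776.78 = $4,946.91.

$4,946.91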